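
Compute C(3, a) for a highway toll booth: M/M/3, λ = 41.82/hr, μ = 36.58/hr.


a = λ/μ = 1.1432; ρ = a/3 = 0.3811
P₀ = 0.312584 (from M/M/c formula)
C(c,a) = [a^c/(c!(1−ρ))]·P₀ = [1.49424/(6·0.6189)]·0.312584
= 0.40238·0.312584 = 0.125778

Final: 0.125778


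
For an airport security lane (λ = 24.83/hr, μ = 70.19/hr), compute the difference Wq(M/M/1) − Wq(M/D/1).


ρ = 24.83/70.19 = 0.3538
Wq(M/M/1) = ρ/(μ−λ) = 0.3538/45.36 = 0.007799 hr
Wq(M/D/1) = ρ/(2(μ−λ)) = 0.003899 hr
Savings = 0.007799 − 0.003899 = 0.003899 hr

Final: 0.003899 hr


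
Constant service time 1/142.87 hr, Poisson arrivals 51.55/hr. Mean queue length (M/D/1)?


ρ = 51.55/142.87 = 0.3608
M/D/1: Lq = ρ²/(2(1−ρ)) = 0.1302/(2·0.6392) = 0.10184

Final: 0.10184


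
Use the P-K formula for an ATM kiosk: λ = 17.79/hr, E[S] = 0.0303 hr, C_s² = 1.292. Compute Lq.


ρ = λ·E[S] = 17.79·0.0303 = 0.5390
Lq = ρ²(1+C_s²)/(2(1−ρ)) = 0.2906·(1+1.292)/(2·0.4610)
= 0.2906·2.2920/0.9219 = 0.72236

Final: 0.72236


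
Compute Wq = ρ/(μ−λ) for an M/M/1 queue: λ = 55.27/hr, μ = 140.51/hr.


ρ = 55.27/140.51 = 0.3934
Wq = ρ/(μ−λ) = 0.3934/(140.51 − 55.27) = 0.3934/85.24 = 0.004615 hr

Final: 0.004615 hr


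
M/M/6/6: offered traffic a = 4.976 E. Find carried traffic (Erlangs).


B(6,4.976) = 0.190042 (Erlang-B)
Carried load = a(1 − B) = 4.976·(1 − 0.190042) = 4.976·0.809958 = 4.0303 E

Final: 4.0303 Erlangs


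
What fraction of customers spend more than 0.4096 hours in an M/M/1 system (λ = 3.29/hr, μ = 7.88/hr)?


W ~ Exponential(μ−λ) for M/M/1.
μ − λ = 7.88 − 3.29 = 4.5900
P(W > t) = e^{−(μ−λ)t} = e^{−1.8801} = 0.152580

Final: 0.152580


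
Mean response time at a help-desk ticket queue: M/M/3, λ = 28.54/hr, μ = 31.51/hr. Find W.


a = 0.9057; ρ = 0.3019; P₀ = 0.401070
Lq = P₀·a^c·ρ/(c!(1−ρ)²) = 0.03077
Wq = Lq/λ = 0.03077/28.54 = 0.001078 hr
W = Wq + 1/μ = 0.001078 + 0.03174 = 0.03281 hr

Final: 0.03281 hr


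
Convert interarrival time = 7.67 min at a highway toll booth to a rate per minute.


λ = 1/(interarrival time) in consistent units.
1 minute = 1 min, so λ = 1/7.67 = 0.1304 per minute

Final: 0.1304 /min


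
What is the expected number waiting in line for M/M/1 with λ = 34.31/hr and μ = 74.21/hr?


ρ = 34.31/74.21 = 0.4623
Lq = ρ²/(1−ρ) = 0.2138/0.5377 = 0.3976

Final: 0.3976


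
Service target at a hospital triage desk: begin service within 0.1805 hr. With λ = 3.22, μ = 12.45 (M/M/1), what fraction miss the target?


ρ = 3.22/12.45 = 0.2586
P(Wq > t) = ρ·e^{−(μ−λ)t} = 0.2586·e^{−1.6660}
= 0.2586·0.188999 = 0.048882

Final: 0.048882


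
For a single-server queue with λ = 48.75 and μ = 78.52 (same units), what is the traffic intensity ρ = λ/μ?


ρ = λ/μ = 48.75/78.52 = 0.6209

Final: 0.6209


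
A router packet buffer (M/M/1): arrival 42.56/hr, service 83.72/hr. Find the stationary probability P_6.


ρ = 42.56/83.72 = 0.5084
P_n = (1−ρ)·ρ^n = (1 − 0.5084)·0.5084^6 = 0.4916·0.017260 = 0.008486

Final: 0.008486


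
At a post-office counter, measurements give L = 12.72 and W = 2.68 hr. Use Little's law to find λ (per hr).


λ = L/W = 12.72/2.68 = 4.7463 /hr

Final: 4.7463 /hr


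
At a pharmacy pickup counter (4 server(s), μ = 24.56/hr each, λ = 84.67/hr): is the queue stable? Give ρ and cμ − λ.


Total capacity cμ = 4·24.56 = 98.24/hr
ρ = λ/(cμ) = 84.67/98.24 = 0.8619
Stable ⇔ ρ < 1: YES
Spare capacity = cμ − λ = 98.24 − 84.67 = 13.57/hr

Final: ρ = 0.8619; stable; margin = 13.57/hr


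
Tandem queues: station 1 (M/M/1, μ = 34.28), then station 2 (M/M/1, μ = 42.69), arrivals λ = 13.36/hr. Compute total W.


Each node sees arrival rate λ = 13.36/hr (tandem ⇒ throughput preserved).
W₁ = 1/(μ₁−λ) = 1/(34.28−13.36) = 0.04780 hr
W₂ = 1/(μ₂−λ) = 1/(42.69−13.36) = 0.03409 hr
W_total = W₁ + W₂ = 0.04780 + 0.03409 = 0.08190 hr

Final: 0.08190 hr


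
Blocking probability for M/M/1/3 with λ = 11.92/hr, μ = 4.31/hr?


ρ = λ/μ = 11.92/4.31 = 2.7657
P_K = (1−ρ)ρ^K/(1−ρ^(K+1)) = (-1.7657·21.154217)/(1 − 58.505398)
= -37.351181/-57.505398 = 0.649525

Final: 0.649525


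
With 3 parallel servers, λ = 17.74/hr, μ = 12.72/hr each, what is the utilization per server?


ρ = λ/(cμ) = 17.74/(3·12.72) = 17.74/38.16 = 0.4649

Final: 0.4649


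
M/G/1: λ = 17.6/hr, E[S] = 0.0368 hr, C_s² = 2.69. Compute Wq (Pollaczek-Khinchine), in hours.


ρ = λ·E[S] = 17.6·0.0368 = 0.6477
E[S²] = E[S]²(1+C_s²) = 0.0368²·(1+2.69) = 0.004997
Wq = λ·E[S²]/(2(1−ρ)) = 17.6·0.004997/(2·0.3523) = 0.12482 hr

Final: 0.12482 hr


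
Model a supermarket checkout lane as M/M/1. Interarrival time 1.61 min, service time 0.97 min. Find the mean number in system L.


λ = 60/1.61 = 37.2671 /hr
μ = 60/0.97 = 61.8557 /hr
ρ = λ/μ = 37.2671/61.8557 = 0.6025
L = ρ/(1−ρ) = 0.6025/0.3975 = 1.5156

Final: 1.5156


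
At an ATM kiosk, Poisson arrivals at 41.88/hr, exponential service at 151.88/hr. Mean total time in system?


W = 1/(μ−λ) = 1/(151.88 − 41.88) = 1/110.00 = 0.009091 hr

Final: 0.009091 hr


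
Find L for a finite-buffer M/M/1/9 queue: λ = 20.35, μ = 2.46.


ρ = 20.35/2.46 = 8.2724
L = ρ[1 − (K+1)ρ^K + Kρ^(K+1)] / [(1−ρ)(1−ρ^(K+1))]
Numerator: 8.2724·(1 − 10·181411058.817338 + 9·1500697173.549929) = 96721762962.069611
Denominator: (-7.2724)·(-1500697172.549929) = 10913606673.543997
L = 96721762962.069611/10913606673.543997 = 8.8625

Final: 8.8625


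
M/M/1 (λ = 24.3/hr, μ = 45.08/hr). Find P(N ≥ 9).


ρ = 24.3/45.08 = 0.5390
P(N ≥ n) = ρ^n = 0.5390^9 = 0.003842

Final: 0.003842


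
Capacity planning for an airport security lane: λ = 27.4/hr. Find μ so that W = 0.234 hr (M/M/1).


W = 1/(μ−λ) ⇒ μ − λ = 1/W = 1/0.234 = 4.2735
μ = λ + 1/W = 27.4 + 4.2735 = 31.6735 per hr

Final: 31.6735 /hr


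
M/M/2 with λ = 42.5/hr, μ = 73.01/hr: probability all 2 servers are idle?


a = λ/μ = 42.5/73.01 = 0.5821; ρ = a/c = 0.2911
Σ_{k=0}^{1} a^k/k! (terms k=0..1) = 1.00000 + 0.58211 = 1.58211
Tail: a^2/(2!(1−ρ)) = 0.33885/(2·0.7089) = 0.23899
P₀ = 1/(1.58211 + 0.23899) = 1/1.82110 = 0.549119

Final: 0.549119


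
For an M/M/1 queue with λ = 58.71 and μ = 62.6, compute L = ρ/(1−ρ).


ρ = λ/μ = 58.71/62.6 = 0.9379
L = ρ/(1−ρ) = 0.9379/(1 − 0.9379) = 0.9379/0.06214 = 15.0925

Final: 15.0925


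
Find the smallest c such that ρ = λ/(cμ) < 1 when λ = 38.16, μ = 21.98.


Stability requires cμ > λ ⇔ c > λ/μ.
λ/μ = 38.16/21.98 = 1.7361
Minimum integer c = ⌊1.7361⌋ + 1 = 2
Check: 2·21.98 = 43.96 > 38.16, while 1·21.98 = 21.98 ≤ 38.16

Final: 2 servers


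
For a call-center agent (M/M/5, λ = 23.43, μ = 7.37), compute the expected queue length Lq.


a = λ/μ = 3.1791; ρ = a/5 = 0.6358
P₀ = 0.038060
Lq = P₀·a^c·ρ / (c!·(1−ρ)²) = 0.038060·324.73119·0.6358/(120·0.13263)
= 0.49376

Final: 0.49376


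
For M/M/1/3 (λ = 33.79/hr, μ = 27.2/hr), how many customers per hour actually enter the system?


ρ = 1.2423; P_K = (1−ρ)ρ^3/(1−ρ^4) = 0.336185
λ_eff = λ(1 − P_K) = 33.79·(1 − 0.336185) = 33.79·0.663815 = 22.4303 /hr

Final: 22.4303 /hr


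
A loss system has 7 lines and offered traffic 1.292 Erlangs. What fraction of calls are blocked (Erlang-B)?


B(c,a) = (a^c/c!) / Σ_{k=0}^{c} a^k/k!
a^7/7! = 0.001192
Σ terms (k=0..7): 1.00000 + 1.29200 + 0.83463 + 0.35945 + 0.11610 + 0.03000 + 0.006460 + 0.001192 = 3.639835
B = 0.001192/3.639835 = 0.0003276

Final: 0.0003276


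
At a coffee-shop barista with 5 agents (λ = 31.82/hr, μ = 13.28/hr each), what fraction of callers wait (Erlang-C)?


a = λ/μ = 2.3961; ρ = a/5 = 0.4792
P₀ = 0.089313 (from M/M/c formula)
C(c,a) = [a^c/(c!(1−ρ))]·P₀ = [78.97879/(120·0.5208)]·0.089313
= 1.26378·0.089313 = 0.112872

Final: 0.112872


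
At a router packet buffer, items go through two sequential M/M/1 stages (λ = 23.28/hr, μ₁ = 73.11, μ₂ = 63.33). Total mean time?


Each node sees arrival rate λ = 23.28/hr (tandem ⇒ throughput preserved).
W₁ = 1/(μ₁−λ) = 1/(73.11−23.28) = 0.02007 hr
W₂ = 1/(μ₂−λ) = 1/(63.33−23.28) = 0.02497 hr
W_total = W₁ + W₂ = 0.02007 + 0.02497 = 0.04504 hr

Final: 0.04504 hr


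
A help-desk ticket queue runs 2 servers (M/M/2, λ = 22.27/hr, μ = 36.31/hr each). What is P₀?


a = λ/μ = 22.27/36.31 = 0.6133; ρ = a/c = 0.3067
Σ_{k=0}^{1} a^k/k! (terms k=0..1) = 1.00000 + 0.61333 = 1.61333
Tail: a^2/(2!(1−ρ)) = 0.37617/(2·0.6933) = 0.27128
P₀ = 1/(1.61333 + 0.27128) = 1/1.88461 = 0.530614

Final: 0.530614


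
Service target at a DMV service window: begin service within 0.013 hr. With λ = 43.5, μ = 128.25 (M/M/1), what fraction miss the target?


ρ = 43.5/128.25 = 0.3392
P(Wq > t) = ρ·e^{−(μ−λ)t} = 0.3392·e^{−1.1018}
= 0.3392·0.332289 = 0.112706

Final: 0.112706


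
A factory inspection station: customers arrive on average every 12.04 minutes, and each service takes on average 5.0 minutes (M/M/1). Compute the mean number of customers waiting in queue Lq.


λ = 60/12.04 = 4.9834 /hr
μ = 60/5.0 = 12.0000 /hr
ρ = λ/μ = 4.9834/12.0000 = 0.4153
Lq = ρ²/(1−ρ) = 0.1725/0.5847 = 0.2949

Final: 0.2949


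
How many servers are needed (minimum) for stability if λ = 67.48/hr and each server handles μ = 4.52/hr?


Stability requires cμ > λ ⇔ c > λ/μ.
λ/μ = 67.48/4.52 = 14.9292
Minimum integer c = ⌊14.9292⌋ + 1 = 15
Check: 15·4.52 = 67.80 > 67.48, while 14·4.52 = 63.28 ≤ 67.48

Final: 15 servers


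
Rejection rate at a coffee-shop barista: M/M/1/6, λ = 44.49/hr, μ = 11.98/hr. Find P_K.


ρ = λ/μ = 44.49/11.98 = 3.7137
P_K = (1−ρ)ρ^K/(1−ρ^(K+1)) = (-2.7137·2623.212820)/(1 − 9741.797861)
= -7118.585041/-9740.797861 = 0.730801

Final: 0.730801


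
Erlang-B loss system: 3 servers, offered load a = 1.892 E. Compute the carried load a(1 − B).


B(3,1.892) = 0.194263 (Erlang-B)
Carried load = a(1 − B) = 1.892·(1 − 0.194263) = 1.892·0.805737 = 1.5245 E

Final: 1.5245 Erlangs


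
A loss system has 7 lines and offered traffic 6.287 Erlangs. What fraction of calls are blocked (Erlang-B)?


B(c,a) = (a^c/c!) / Σ_{k=0}^{c} a^k/k!
a^7/7! = 77.032446
Σ terms (k=0..7): 1.00000 + 6.28700 + 19.76318 + 41.41705 + 65.09724 + 81.85327 + 85.76859 + 77.03245 = 378.218784
B = 77.032446/378.218784 = 0.203672

Final: 0.203672


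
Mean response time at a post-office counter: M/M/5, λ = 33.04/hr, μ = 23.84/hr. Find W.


a = 1.3859; ρ = 0.2772; P₀ = 0.249838
Lq = P₀·a^c·ρ/(c!(1−ρ)²) = 0.005647
Wq = Lq/λ = 0.005647/33.04 = 0.0001709 hr
W = Wq + 1/μ = 0.0001709 + 0.04195 = 0.04212 hr

Final: 0.04212 hr


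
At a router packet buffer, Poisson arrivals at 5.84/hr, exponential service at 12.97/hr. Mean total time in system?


W = 1/(μ−λ) = 1/(12.97 − 5.84) = 1/7.13 = 0.1403 hr

Final: 0.1403 hr


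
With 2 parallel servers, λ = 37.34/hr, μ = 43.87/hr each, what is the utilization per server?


ρ = λ/(cμ) = 37.34/(2·43.87) = 37.34/87.74 = 0.4256

Final: 0.4256


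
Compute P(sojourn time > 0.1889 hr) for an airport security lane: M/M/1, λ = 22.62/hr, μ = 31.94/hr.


W ~ Exponential(μ−λ) for M/M/1.
μ − λ = 31.94 − 22.62 = 9.3200
P(W > t) = e^{−(μ−λ)t} = e^{−1.7605} = 0.171951

Final: 0.171951


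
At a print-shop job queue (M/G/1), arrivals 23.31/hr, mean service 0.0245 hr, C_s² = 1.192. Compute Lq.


ρ = λ·E[S] = 23.31·0.0245 = 0.5711
Lq = ρ²(1+C_s²)/(2(1−ρ)) = 0.3261·(1+1.192)/(2·0.4289)
= 0.3261·2.1920/0.8578 = 0.83342

Final: 0.83342


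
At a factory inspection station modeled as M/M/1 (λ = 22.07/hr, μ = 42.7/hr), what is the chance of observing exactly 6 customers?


ρ = 22.07/42.7 = 0.5169
P_n = (1−ρ)·ρ^n = (1 − 0.5169)·0.5169^6 = 0.4831·0.019065 = 0.009211

Final: 0.009211


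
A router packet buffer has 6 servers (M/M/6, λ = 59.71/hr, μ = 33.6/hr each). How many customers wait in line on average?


a = λ/μ = 1.7771; ρ = a/6 = 0.2962
P₀ = 0.169009
Lq = P₀·a^c·ρ / (c!·(1−ρ)²) = 0.169009·31.49537·0.2962/(720·0.49536)
= 0.004420

Final: 0.004420


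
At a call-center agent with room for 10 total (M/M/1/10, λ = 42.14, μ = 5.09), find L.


ρ = 42.14/5.09 = 8.2790
L = ρ[1 − (K+1)ρ^K + Kρ^(K+1)] / [(1−ρ)(1−ρ^(K+1))]
Numerator: 8.2790·(1 − 11·1512751141.626583 + 10·12524034009.458591) = 899097694978.075439
Denominator: (-7.2790)·(-12524034008.458591) = 91162172890.646530
L = 899097694978.075439/91162172890.646530 = 9.8626

Final: 9.8626


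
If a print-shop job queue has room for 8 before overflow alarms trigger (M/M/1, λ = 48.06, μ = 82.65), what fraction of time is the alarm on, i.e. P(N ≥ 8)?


ρ = 48.06/82.65 = 0.5815
P(N ≥ n) = ρ^n = 0.5815^8 = 0.013072

Final: 0.013072


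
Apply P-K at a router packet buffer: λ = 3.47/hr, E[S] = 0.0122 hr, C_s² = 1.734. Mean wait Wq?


ρ = λ·E[S] = 3.47·0.0122 = 0.04233
E[S²] = E[S]²(1+C_s²) = 0.0122²·(1+1.734) = 0.0004069
Wq = λ·E[S²]/(2(1−ρ)) = 3.47·0.0004069/(2·0.9577) = 0.0007372 hr

Final: 0.0007372 hr


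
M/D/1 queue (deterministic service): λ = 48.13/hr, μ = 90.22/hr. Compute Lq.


ρ = 48.13/90.22 = 0.5335
M/D/1: Lq = ρ²/(2(1−ρ)) = 0.2846/(2·0.4665) = 0.30501

Final: 0.30501


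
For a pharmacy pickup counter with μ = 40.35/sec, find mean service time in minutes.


Mean service time = 1/μ = 1/40.35 second = 0.02478 second
In minutes: 0.02478 × 0.0166667 = 0.0004131 min

Final: 0.0004131 min


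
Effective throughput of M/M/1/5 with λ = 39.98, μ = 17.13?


ρ = 2.3339; P_K = (1−ρ)ρ^5/(1−ρ^6) = 0.575094
λ_eff = λ(1 − P_K) = 39.98·(1 − 0.575094) = 39.98·0.424906 = 16.9877 /hr

Final: 16.9877 /hr


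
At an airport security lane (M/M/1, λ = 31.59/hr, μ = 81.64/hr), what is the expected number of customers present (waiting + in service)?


ρ = λ/μ = 31.59/81.64 = 0.3869
L = ρ/(1−ρ) = 0.3869/(1 − 0.3869) = 0.3869/0.6131 = 0.6312

Final: 0.6312


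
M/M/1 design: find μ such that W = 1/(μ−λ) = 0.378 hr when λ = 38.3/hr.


W = 1/(μ−λ) ⇒ μ − λ = 1/W = 1/0.378 = 2.6455
μ = λ + 1/W = 38.3 + 2.6455 = 40.9455 per hr

Final: 40.9455 /hr


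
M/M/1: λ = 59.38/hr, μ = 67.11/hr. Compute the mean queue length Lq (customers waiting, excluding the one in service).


ρ = 59.38/67.11 = 0.8848
Lq = ρ²/(1−ρ) = 0.7829/0.1152 = 6.7969

Final: 6.7969


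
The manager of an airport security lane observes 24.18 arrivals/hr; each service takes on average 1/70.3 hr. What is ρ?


ρ = λ/μ = 24.18/70.3 = 0.3440

Final: 0.3440


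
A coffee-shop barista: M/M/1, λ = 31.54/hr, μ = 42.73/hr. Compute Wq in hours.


ρ = 31.54/42.73 = 0.7381
Wq = ρ/(μ−λ) = 0.7381/(42.73 − 31.54) = 0.7381/11.19 = 0.06596 hr

Final: 0.06596 hr


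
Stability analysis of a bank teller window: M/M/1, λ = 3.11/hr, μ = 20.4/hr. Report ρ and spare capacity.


Total capacity cμ = 1·20.4 = 20.40/hr
ρ = λ/(cμ) = 3.11/20.40 = 0.1525
Stable ⇔ ρ < 1: YES
Spare capacity = cμ − λ = 20.40 − 3.11 = 17.29/hr

Final: ρ = 0.1525; stable; margin = 17.29/hr


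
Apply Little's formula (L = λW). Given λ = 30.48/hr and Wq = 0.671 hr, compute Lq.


Lq = λWq = 30.48·0.671 = 20.4521

Final: 20.4521


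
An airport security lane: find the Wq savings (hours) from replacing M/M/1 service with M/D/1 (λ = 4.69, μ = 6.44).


ρ = 4.69/6.44 = 0.7283
Wq(M/M/1) = ρ/(μ−λ) = 0.7283/1.75 = 0.41615 hr
Wq(M/D/1) = ρ/(2(μ−λ)) = 0.20807 hr
Savings = 0.41615 − 0.20807 = 0.20807 hr

Final: 0.20807 hr


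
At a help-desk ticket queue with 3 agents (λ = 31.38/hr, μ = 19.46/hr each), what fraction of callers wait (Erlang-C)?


a = λ/μ = 1.6125; ρ = a/3 = 0.5375
P₀ = 0.184375 (from M/M/c formula)
C(c,a) = [a^c/(c!(1−ρ))]·P₀ = [4.19305/(6·0.4625)]·0.184375
= 1.51105·0.184375 = 0.278600

Final: 0.278600


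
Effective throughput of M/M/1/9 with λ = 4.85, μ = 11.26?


ρ = 0.4307; P_K = (1−ρ)ρ^9/(1−ρ^10) = 0.0002906
λ_eff = λ(1 − P_K) = 4.85·(1 − 0.0002906) = 4.85·0.999709 = 4.8486 /hr

Final: 4.8486 /hr


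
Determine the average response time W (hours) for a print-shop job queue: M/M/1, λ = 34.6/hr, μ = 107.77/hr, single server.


W = 1/(μ−λ) = 1/(107.77 − 34.6) = 1/73.17 = 0.01367 hr

Final: 0.01367 hr


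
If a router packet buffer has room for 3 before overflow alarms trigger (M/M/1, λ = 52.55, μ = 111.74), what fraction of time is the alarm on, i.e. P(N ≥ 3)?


ρ = 52.55/111.74 = 0.4703
P(N ≥ n) = ρ^n = 0.4703^3 = 0.104014

Final: 0.104014


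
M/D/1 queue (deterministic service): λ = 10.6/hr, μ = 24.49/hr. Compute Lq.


ρ = 10.6/24.49 = 0.4328
M/D/1: Lq = ρ²/(2(1−ρ)) = 0.1873/(2·0.5672) = 0.16515

Final: 0.16515


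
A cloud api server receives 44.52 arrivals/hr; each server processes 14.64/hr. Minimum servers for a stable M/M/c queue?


Stability requires cμ > λ ⇔ c > λ/μ.
λ/μ = 44.52/14.64 = 3.0410
Minimum integer c = ⌊3.0410⌋ + 1 = 4
Check: 4·14.64 = 58.56 > 44.52, while 3·14.64 = 43.92 ≤ 44.52

Final: 4 servers


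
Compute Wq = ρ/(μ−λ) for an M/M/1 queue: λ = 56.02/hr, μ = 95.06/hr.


ρ = 56.02/95.06 = 0.5893
Wq = ρ/(μ−λ) = 0.5893/(95.06 − 56.02) = 0.5893/39.04 = 0.01510 hr

Final: 0.01510 hr


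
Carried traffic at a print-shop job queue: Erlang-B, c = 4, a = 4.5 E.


B(4,4.5) = 0.356712 (Erlang-B)
Carried load = a(1 − B) = 4.5·(1 − 0.356712) = 4.5·0.643288 = 2.8948 E

Final: 2.8948 Erlangs


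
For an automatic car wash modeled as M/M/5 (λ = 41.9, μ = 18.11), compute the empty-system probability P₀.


a = λ/μ = 41.9/18.11 = 2.3136; ρ = a/c = 0.4627
Σ_{k=0}^{4} a^k/k! (terms k=0..4) = 1.00000 + 2.31364 + 2.67646 + 2.06412 + 1.19391 = 9.24813
Tail: a^5/(5!(1−ρ)) = 66.29456/(120·0.5373) = 1.02826
P₀ = 1/(9.24813 + 1.02826) = 1/10.27639 = 0.097310

Final: 0.097310


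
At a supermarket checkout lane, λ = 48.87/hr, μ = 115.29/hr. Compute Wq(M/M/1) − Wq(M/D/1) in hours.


ρ = 48.87/115.29 = 0.4239
Wq(M/M/1) = ρ/(μ−λ) = 0.4239/66.42 = 0.006382 hr
Wq(M/D/1) = ρ/(2(μ−λ)) = 0.003191 hr
Savings = 0.006382 − 0.003191 = 0.003191 hr

Final: 0.003191 hr


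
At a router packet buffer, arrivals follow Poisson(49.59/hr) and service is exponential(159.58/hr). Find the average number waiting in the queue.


ρ = 49.59/159.58 = 0.3108
Lq = ρ²/(1−ρ) = 0.09657/0.6892 = 0.1401

Final: 0.1401


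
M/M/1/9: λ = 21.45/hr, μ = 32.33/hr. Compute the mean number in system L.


ρ = 21.45/32.33 = 0.6635
L = ρ[1 − (K+1)ρ^K + Kρ^(K+1)] / [(1−ρ)(1−ρ^(K+1))]
Numerator: 0.6635·(1 − 10·0.024911 + 9·0.016528) = 0.596884
Denominator: (0.3365)·(0.983472) = 0.330967
L = 0.596884/0.330967 = 1.8035

Final: 1.8035


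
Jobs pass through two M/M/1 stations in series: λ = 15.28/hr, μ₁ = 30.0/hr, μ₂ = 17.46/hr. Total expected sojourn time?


Each node sees arrival rate λ = 15.28/hr (tandem ⇒ throughput preserved).
W₁ = 1/(μ₁−λ) = 1/(30.0−15.28) = 0.06793 hr
W₂ = 1/(μ₂−λ) = 1/(17.46−15.28) = 0.45872 hr
W_total = W₁ + W₂ = 0.06793 + 0.45872 = 0.52665 hr

Final: 0.52665 hr


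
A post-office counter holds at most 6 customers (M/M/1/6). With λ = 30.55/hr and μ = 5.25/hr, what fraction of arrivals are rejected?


ρ = λ/μ = 30.55/5.25 = 5.8190
P_K = (1−ρ)ρ^K/(1−ρ^(K+1)) = (-4.8190·38825.000236)/(1 − 225924.525180)
= -187099.524945/-225923.525180 = 0.828154

Final: 0.828154


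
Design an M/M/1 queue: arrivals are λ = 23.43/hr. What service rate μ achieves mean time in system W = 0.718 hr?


W = 1/(μ−λ) ⇒ μ − λ = 1/W = 1/0.718 = 1.3928
μ = λ + 1/W = 23.43 + 1.3928 = 24.8228 per hr

Final: 24.8228 /hr


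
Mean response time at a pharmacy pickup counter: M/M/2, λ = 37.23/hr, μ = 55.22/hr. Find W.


a = 0.6742; ρ = 0.3371; P₀ = 0.495768
Lq = P₀·a^c·ρ/(c!(1−ρ)²) = 0.08644
Wq = Lq/λ = 0.08644/37.23 = 0.002322 hr
W = Wq + 1/μ = 0.002322 + 0.01811 = 0.02043 hr

Final: 0.02043 hr


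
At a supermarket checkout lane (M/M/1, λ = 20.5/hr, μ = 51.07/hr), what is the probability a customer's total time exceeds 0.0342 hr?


W ~ Exponential(μ−λ) for M/M/1.
μ − λ = 51.07 − 20.5 = 30.5700
P(W > t) = e^{−(μ−λ)t} = e^{−1.0455} = 0.351518

Final: 0.351518


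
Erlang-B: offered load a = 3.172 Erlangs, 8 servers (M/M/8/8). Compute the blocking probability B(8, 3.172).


B(c,a) = (a^c/c!) / Σ_{k=0}^{c} a^k/k!
a^8/8! = 0.254182
Σ terms (k=0..8): 1.00000 + 3.17200 + 5.03079 + 5.31922 + 4.21814 + 2.67599 + 1.41471 + 0.64106 + 0.25418 = 23.726106
B = 0.254182/23.726106 = 0.010713

Final: 0.010713


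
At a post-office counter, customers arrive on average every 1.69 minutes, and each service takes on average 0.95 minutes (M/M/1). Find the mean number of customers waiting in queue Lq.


λ = 60/1.69 = 35.5030 /hr
μ = 60/0.95 = 63.1579 /hr
ρ = λ/μ = 35.5030/63.1579 = 0.5621
Lq = ρ²/(1−ρ) = 0.3160/0.4379 = 0.7217

Final: 0.7217


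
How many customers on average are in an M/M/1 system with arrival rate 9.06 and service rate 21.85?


ρ = λ/μ = 9.06/21.85 = 0.4146
L = ρ/(1−ρ) = 0.4146/(1 − 0.4146) = 0.4146/0.5854 = 0.7084

Final: 0.7084


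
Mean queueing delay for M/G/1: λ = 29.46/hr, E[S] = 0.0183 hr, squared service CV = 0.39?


ρ = λ·E[S] = 29.46·0.0183 = 0.5391
E[S²] = E[S]²(1+C_s²) = 0.0183²·(1+0.39) = 0.0004655
Wq = λ·E[S²]/(2(1−ρ)) = 29.46·0.0004655/(2·0.4609) = 0.01488 hr

Final: 0.01488 hr


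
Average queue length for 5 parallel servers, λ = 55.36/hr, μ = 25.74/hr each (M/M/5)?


a = λ/μ = 2.1507; ρ = a/5 = 0.4301
P₀ = 0.115125
Lq = P₀·a^c·ρ / (c!·(1−ρ)²) = 0.115125·46.01905·0.4301/(120·0.32473)
= 0.05848

Final: 0.05848


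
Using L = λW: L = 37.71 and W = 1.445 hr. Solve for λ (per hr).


λ = L/W = 37.71/1.445 = 26.0969 /hr

Final: 26.0969 /hr


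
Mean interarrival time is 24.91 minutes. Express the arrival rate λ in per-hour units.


λ = 1/(interarrival time) in consistent units.
1 hour = 60 min, so λ = 60/24.91 = 2.4087 per hour

Final: 2.4087 /hr


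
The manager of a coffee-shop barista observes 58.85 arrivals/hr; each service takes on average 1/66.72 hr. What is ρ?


ρ = λ/μ = 58.85/66.72 = 0.8820

Final: 0.8820


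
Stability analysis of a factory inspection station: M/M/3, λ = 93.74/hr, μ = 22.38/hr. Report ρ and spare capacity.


Total capacity cμ = 3·22.38 = 67.14/hr
ρ = λ/(cμ) = 93.74/67.14 = 1.3962
Stable ⇔ ρ < 1: NO
Spare capacity = cμ − λ = 67.14 − 93.74 = -26.60/hr

Final: ρ = 1.3962; unstable; margin = -26.60/hr


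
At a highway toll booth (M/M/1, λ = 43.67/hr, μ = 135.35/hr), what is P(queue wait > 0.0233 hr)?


ρ = 43.67/135.35 = 0.3226
P(Wq > t) = ρ·e^{−(μ−λ)t} = 0.3226·e^{−2.1361}
= 0.3226·0.118109 = 0.038107

Final: 0.038107


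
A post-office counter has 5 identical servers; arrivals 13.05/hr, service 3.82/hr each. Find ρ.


ρ = λ/(cμ) = 13.05/(5·3.82) = 13.05/19.10 = 0.6832

Final: 0.6832


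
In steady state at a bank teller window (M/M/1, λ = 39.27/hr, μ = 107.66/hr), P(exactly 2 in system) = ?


ρ = 39.27/107.66 = 0.3648
P_n = (1−ρ)·ρ^n = (1 − 0.3648)·0.3648^2 = 0.6352·0.133049 = 0.084518

Final: 0.084518


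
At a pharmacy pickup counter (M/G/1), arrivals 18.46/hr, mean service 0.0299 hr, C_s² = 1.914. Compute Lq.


ρ = λ·E[S] = 18.46·0.0299 = 0.5520
Lq = ρ²(1+C_s²)/(2(1−ρ)) = 0.3047·(1+1.914)/(2·0.4480)
= 0.3047·2.9140/0.8961 = 0.99070

Final: 0.99070


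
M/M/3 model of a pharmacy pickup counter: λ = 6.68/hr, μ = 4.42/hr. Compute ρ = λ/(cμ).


ρ = λ/(cμ) = 6.68/(3·4.42) = 6.68/13.26 = 0.5038

Final: 0.5038


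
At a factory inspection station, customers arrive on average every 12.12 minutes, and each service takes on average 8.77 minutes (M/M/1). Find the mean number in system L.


λ = 60/12.12 = 4.9505 /hr
μ = 60/8.77 = 6.8415 /hr
ρ = λ/μ = 4.9505/6.8415 = 0.7236
L = ρ/(1−ρ) = 0.7236/0.2764 = 2.6179

Final: 2.6179


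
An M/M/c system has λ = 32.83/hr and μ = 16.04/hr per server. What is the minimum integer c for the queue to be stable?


Stability requires cμ > λ ⇔ c > λ/μ.
λ/μ = 32.83/16.04 = 2.0468
Minimum integer c = ⌊2.0468⌋ + 1 = 3
Check: 3·16.04 = 48.12 > 32.83, while 2·16.04 = 32.08 ≤ 32.83

Final: 3 servers


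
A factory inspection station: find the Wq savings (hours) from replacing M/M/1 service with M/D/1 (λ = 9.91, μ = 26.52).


ρ = 9.91/26.52 = 0.3737
Wq(M/M/1) = ρ/(μ−λ) = 0.3737/16.61 = 0.02250 hr
Wq(M/D/1) = ρ/(2(μ−λ)) = 0.01125 hr
Savings = 0.02250 − 0.01125 = 0.01125 hr

Final: 0.01125 hr


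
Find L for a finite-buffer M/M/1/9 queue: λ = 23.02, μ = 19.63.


ρ = 23.02/19.63 = 1.1727
L = ρ[1 − (K+1)ρ^K + Kρ^(K+1)] / [(1−ρ)(1−ρ^(K+1))]
Numerator: 1.1727·(1 − 10·4.194355 + 9·4.918698) = 3.898902
Denominator: (-0.1727)·(-3.918698) = 0.676739
L = 3.898902/0.676739 = 5.7613

Final: 5.7613


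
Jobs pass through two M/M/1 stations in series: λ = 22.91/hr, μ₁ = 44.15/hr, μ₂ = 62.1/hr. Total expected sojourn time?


Each node sees arrival rate λ = 22.91/hr (tandem ⇒ throughput preserved).
W₁ = 1/(μ₁−λ) = 1/(44.15−22.91) = 0.04708 hr
W₂ = 1/(μ₂−λ) = 1/(62.1−22.91) = 0.02552 hr
W_total = W₁ + W₂ = 0.04708 + 0.02552 = 0.07260 hr

Final: 0.07260 hr


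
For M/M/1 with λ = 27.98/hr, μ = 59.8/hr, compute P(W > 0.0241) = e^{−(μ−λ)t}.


W ~ Exponential(μ−λ) for M/M/1.
μ − λ = 59.8 − 27.98 = 31.8200
P(W > t) = e^{−(μ−λ)t} = e^{−0.7669} = 0.464468

Final: 0.464468


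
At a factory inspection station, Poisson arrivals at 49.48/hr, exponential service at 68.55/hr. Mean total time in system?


W = 1/(μ−λ) = 1/(68.55 − 49.48) = 1/19.07 = 0.05244 hr

Final: 0.05244 hr


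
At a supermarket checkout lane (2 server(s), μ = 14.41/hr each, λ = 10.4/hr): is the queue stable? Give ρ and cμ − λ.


Total capacity cμ = 2·14.41 = 28.82/hr
ρ = λ/(cμ) = 10.4/28.82 = 0.3609
Stable ⇔ ρ < 1: YES
Spare capacity = cμ − λ = 28.82 − 10.4 = 18.42/hr

Final: ρ = 0.3609; stable; margin = 18.42/hr


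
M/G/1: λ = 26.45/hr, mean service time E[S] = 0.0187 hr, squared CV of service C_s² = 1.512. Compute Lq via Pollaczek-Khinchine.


ρ = λ·E[S] = 26.45·0.0187 = 0.4946
Lq = ρ²(1+C_s²)/(2(1−ρ)) = 0.2446·(1+1.512)/(2·0.5054)
= 0.2446·2.5120/1.0108 = 0.60800

Final: 0.60800


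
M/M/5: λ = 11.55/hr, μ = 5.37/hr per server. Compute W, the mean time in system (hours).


a = 2.1508; ρ = 0.4302; P₀ = 0.115114
Lq = P₀·a^c·ρ/(c!(1−ρ)²) = 0.05850
Wq = Lq/λ = 0.05850/11.55 = 0.005065 hr
W = Wq + 1/μ = 0.005065 + 0.18622 = 0.19128 hr

Final: 0.19128 hr


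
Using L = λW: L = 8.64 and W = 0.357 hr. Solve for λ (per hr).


λ = L/W = 8.64/0.357 = 24.2017 /hr

Final: 24.2017 /hr


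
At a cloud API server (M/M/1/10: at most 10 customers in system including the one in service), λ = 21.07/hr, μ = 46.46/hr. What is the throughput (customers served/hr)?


ρ = 0.4535; P_K = (1−ρ)ρ^10/(1−ρ^11) = 0.0002011
λ_eff = λ(1 − P_K) = 21.07·(1 − 0.0002011) = 21.07·0.999799 = 21.0658 /hr

Final: 21.0658 /hr


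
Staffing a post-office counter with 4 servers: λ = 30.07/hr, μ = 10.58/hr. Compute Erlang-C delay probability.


a = λ/μ = 2.8422; ρ = a/4 = 0.7105
P₀ = 0.047393 (from M/M/c formula)
C(c,a) = [a^c/(c!(1−ρ))]·P₀ = [65.25158/(24·0.2895)]·0.047393
= 9.39268·0.047393 = 0.445147

Final: 0.445147


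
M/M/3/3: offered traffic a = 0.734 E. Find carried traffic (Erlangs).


B(3,0.734) = 0.031851 (Erlang-B)
Carried load = a(1 − B) = 0.734·(1 − 0.031851) = 0.734·0.968149 = 0.7106 E

Final: 0.7106 Erlangs


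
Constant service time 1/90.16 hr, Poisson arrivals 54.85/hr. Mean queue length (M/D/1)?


ρ = 54.85/90.16 = 0.6084
M/D/1: Lq = ρ²/(2(1−ρ)) = 0.3701/(2·0.3916) = 0.47251

Final: 0.47251


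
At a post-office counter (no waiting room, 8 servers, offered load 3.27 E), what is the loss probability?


B(c,a) = (a^c/c!) / Σ_{k=0}^{c} a^k/k!
a^8/8! = 0.324236
Σ terms (k=0..8): 1.00000 + 3.27000 + 5.34645 + 5.82763 + 4.76409 + 3.11571 + 1.69806 + 0.79324 + 0.32424 = 26.139420
B = 0.324236/26.139420 = 0.012404

Final: 0.012404


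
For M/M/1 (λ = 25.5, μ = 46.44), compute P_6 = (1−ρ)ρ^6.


ρ = 25.5/46.44 = 0.5491
P_n = (1−ρ)·ρ^n = (1 − 0.5491)·0.5491^6 = 0.4509·0.027409 = 0.012359

Final: 0.012359


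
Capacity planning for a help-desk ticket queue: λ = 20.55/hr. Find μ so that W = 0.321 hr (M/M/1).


W = 1/(μ−λ) ⇒ μ − λ = 1/W = 1/0.321 = 3.1153
μ = λ + 1/W = 20.55 + 3.1153 = 23.6653 per hr

Final: 23.6653 /hr


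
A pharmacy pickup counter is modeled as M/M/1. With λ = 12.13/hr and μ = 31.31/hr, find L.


ρ = λ/μ = 12.13/31.31 = 0.3874
L = ρ/(1−ρ) = 0.3874/(1 − 0.3874) = 0.3874/0.6126 = 0.6324

Final: 0.6324


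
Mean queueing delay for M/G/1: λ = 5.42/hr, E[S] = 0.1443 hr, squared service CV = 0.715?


ρ = λ·E[S] = 5.42·0.1443 = 0.7821
E[S²] = E[S]²(1+C_s²) = 0.1443²·(1+0.715) = 0.035711
Wq = λ·E[S²]/(2(1−ρ)) = 5.42·0.035711/(2·0.2179) = 0.44414 hr

Final: 0.44414 hr


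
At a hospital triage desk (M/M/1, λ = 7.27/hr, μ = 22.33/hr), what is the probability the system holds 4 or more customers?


ρ = 7.27/22.33 = 0.3256
P(N ≥ n) = ρ^n = 0.3256^4 = 0.011235

Final: 0.011235


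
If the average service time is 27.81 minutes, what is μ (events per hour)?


μ = 1/(service time) in consistent units.
1 hour = 60 min, so μ = 60/27.81 = 2.1575 per hour

Final: 2.1575 /hr


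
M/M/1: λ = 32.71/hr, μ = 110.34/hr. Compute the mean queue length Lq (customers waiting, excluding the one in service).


ρ = 32.71/110.34 = 0.2964
Lq = ρ²/(1−ρ) = 0.08788/0.7036 = 0.1249

Final: 0.1249


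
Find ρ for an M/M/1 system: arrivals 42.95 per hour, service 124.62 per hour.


ρ = λ/μ = 42.95/124.62 = 0.3446

Final: 0.3446


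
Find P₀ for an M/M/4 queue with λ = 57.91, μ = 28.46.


a = λ/μ = 57.91/28.46 = 2.0348; ρ = a/c = 0.5087
Σ_{k=0}^{3} a^k/k! (terms k=0..3) = 1.00000 + 2.03479 + 2.07018 + 1.40412 = 6.50908
Tail: a^4/(4!(1−ρ)) = 17.14252/(24·0.4913) = 1.45383
P₀ = 1/(6.50908 + 1.45383) = 1/7.96291 = 0.125582

Final: 0.125582


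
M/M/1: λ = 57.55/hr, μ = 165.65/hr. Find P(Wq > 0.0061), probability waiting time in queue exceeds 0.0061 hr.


ρ = 57.55/165.65 = 0.3474
P(Wq > t) = ρ·e^{−(μ−λ)t} = 0.3474·e^{−0.6594}
= 0.3474·0.517156 = 0.179670

Final: 0.179670


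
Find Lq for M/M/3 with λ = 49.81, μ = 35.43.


a = λ/μ = 1.4059; ρ = a/3 = 0.4686
P₀ = 0.234432
Lq = P₀·a^c·ρ / (c!·(1−ρ)²) = 0.234432·2.77866·0.4686/(6·0.28236)
= 0.18019

Final: 0.18019


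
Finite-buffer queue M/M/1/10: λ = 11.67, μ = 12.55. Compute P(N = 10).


ρ = λ/μ = 11.67/12.55 = 0.9299
P_K = (1−ρ)ρ^K/(1−ρ^(K+1)) = (0.07012·0.483361)/(1 − 0.449468)
= 0.033893/0.550532 = 0.061564

Final: 0.061564


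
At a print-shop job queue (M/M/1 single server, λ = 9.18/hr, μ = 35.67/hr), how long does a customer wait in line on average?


ρ = 9.18/35.67 = 0.2574
Wq = ρ/(μ−λ) = 0.2574/(35.67 − 9.18) = 0.2574/26.49 = 0.009715 hr

Final: 0.009715 hr


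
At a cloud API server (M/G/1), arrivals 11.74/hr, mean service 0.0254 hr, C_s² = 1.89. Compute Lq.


ρ = λ·E[S] = 11.74·0.0254 = 0.2982
Lq = ρ²(1+C_s²)/(2(1−ρ)) = 0.08892·(1+1.89)/(2·0.7018)
= 0.08892·2.8900/1.4036 = 0.18309

Final: 0.18309


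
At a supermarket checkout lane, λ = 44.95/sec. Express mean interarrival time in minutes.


Mean interarrival time = 1/λ = 1/44.95 second = 0.02225 second
In minutes: 0.02225 × 0.0166667 = 0.0003708 min

Final: 0.0003708 min


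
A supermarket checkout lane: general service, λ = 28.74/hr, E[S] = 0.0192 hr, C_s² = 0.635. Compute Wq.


ρ = λ·E[S] = 28.74·0.0192 = 0.5518
E[S²] = E[S]²(1+C_s²) = 0.0192²·(1+0.635) = 0.0006027
Wq = λ·E[S²]/(2(1−ρ)) = 28.74·0.0006027/(2·0.4482) = 0.01932 hr

Final: 0.01932 hr


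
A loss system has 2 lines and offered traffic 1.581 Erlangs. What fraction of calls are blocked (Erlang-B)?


B(c,a) = (a^c/c!) / Σ_{k=0}^{c} a^k/k!
a^2/2! = 1.249780
Σ terms (k=0..2): 1.00000 + 1.58100 + 1.24978 = 3.830780
B = 1.249780/3.830780 = 0.326247

Final: 0.326247


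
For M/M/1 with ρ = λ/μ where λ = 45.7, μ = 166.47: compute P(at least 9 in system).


ρ = 45.7/166.47 = 0.2745
P(N ≥ n) = ρ^n = 0.2745^9 = 0.000008856

Final: 0.000008856


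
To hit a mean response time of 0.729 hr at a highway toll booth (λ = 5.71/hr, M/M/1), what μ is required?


W = 1/(μ−λ) ⇒ μ − λ = 1/W = 1/0.729 = 1.3717
μ = λ + 1/W = 5.71 + 1.3717 = 7.0817 per hr

Final: 7.0817 /hr


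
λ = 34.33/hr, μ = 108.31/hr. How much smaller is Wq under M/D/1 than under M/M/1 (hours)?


ρ = 34.33/108.31 = 0.3170
Wq(M/M/1) = ρ/(μ−λ) = 0.3170/73.98 = 0.004284 hr
Wq(M/D/1) = ρ/(2(μ−λ)) = 0.002142 hr
Savings = 0.004284 − 0.002142 = 0.002142 hr

Final: 0.002142 hr


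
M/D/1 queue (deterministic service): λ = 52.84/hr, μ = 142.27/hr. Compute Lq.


ρ = 52.84/142.27 = 0.3714
M/D/1: Lq = ρ²/(2(1−ρ)) = 0.1379/(2·0.6286) = 0.10972

Final: 0.10972


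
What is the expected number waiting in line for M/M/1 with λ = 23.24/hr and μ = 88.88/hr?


ρ = 23.24/88.88 = 0.2615
Lq = ρ²/(1−ρ) = 0.06837/0.7385 = 0.09258

Final: 0.09258


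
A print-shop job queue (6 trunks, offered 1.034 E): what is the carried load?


B(6,1.034) = 0.0006036 (Erlang-B)
Carried load = a(1 − B) = 1.034·(1 − 0.0006036) = 1.034·0.999396 = 1.0334 E

Final: 1.0334 Erlangs


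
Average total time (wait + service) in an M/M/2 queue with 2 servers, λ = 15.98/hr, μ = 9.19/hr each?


a = 1.7388; ρ = 0.8694; P₀ = 0.069849
Lq = P₀·a^c·ρ/(c!(1−ρ)²) = 5.38456
Wq = Lq/λ = 5.38456/15.98 = 0.33696 hr
W = Wq + 1/μ = 0.33696 + 0.10881 = 0.44577 hr

Final: 0.44577 hr


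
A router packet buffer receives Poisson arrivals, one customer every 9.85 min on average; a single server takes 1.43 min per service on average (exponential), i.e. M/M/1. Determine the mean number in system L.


λ = 60/9.85 = 6.0914 /hr
μ = 60/1.43 = 41.9580 /hr
ρ = λ/μ = 6.0914/41.9580 = 0.1452
L = ρ/(1−ρ) = 0.1452/0.8548 = 0.1698

Final: 0.1698


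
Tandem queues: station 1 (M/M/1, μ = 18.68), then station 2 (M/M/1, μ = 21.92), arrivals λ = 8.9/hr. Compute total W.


Each node sees arrival rate λ = 8.9/hr (tandem ⇒ throughput preserved).
W₁ = 1/(μ₁−λ) = 1/(18.68−8.9) = 0.10225 hr
W₂ = 1/(μ₂−λ) = 1/(21.92−8.9) = 0.07680 hr
W_total = W₁ + W₂ = 0.10225 + 0.07680 = 0.17905 hr

Final: 0.17905 hr


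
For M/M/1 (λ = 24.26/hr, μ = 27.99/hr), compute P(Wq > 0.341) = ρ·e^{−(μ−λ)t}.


ρ = 24.26/27.99 = 0.8667
P(Wq > t) = ρ·e^{−(μ−λ)t} = 0.8667·e^{−1.2719}
= 0.8667·0.280290 = 0.242938

Final: 0.242938


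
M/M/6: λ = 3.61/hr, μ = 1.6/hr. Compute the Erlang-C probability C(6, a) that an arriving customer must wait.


a = λ/μ = 2.2562; ρ = a/6 = 0.3760
P₀ = 0.104421 (from M/M/c formula)
C(c,a) = [a^c/(c!(1−ρ))]·P₀ = [131.92385/(720·0.6240)]·0.104421
= 0.29365·0.104421 = 0.030664

Final: 0.030664


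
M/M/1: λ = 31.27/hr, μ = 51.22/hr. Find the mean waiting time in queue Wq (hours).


ρ = 31.27/51.22 = 0.6105
Wq = ρ/(μ−λ) = 0.6105/(51.22 − 31.27) = 0.6105/19.95 = 0.03060 hr

Final: 0.03060 hr


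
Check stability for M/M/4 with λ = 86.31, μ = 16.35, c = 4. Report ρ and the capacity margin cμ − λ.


Total capacity cμ = 4·16.35 = 65.40/hr
ρ = λ/(cμ) = 86.31/65.40 = 1.3197
Stable ⇔ ρ < 1: NO
Spare capacity = cμ − λ = 65.40 − 86.31 = -20.91/hr

Final: ρ = 1.3197; unstable; margin = -20.91/hr


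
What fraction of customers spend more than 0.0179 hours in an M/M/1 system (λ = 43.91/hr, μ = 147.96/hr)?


W ~ Exponential(μ−λ) for M/M/1.
μ − λ = 147.96 − 43.91 = 104.0500
P(W > t) = e^{−(μ−λ)t} = e^{−1.8625} = 0.155285

Final: 0.155285


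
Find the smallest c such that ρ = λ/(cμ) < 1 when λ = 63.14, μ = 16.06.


Stability requires cμ > λ ⇔ c > λ/μ.
λ/μ = 63.14/16.06 = 3.9315
Minimum integer c = ⌊3.9315⌋ + 1 = 4
Check: 4·16.06 = 64.24 > 63.14, while 3·16.06 = 48.18 ≤ 63.14

Final: 4 servers


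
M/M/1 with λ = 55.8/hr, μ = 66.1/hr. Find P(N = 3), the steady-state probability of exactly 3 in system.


ρ = 55.8/66.1 = 0.8442
P_n = (1−ρ)·ρ^n = (1 − 0.8442)·0.8442^3 = 0.1558·0.601587 = 0.093742

Final: 0.093742


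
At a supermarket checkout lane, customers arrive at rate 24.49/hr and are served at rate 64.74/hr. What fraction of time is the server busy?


ρ = λ/μ = 24.49/64.74 = 0.3783

Final: 0.3783


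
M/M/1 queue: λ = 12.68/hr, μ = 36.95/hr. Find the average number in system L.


ρ = λ/μ = 12.68/36.95 = 0.3432
L = ρ/(1−ρ) = 0.3432/(1 − 0.3432) = 0.3432/0.6568 = 0.5225

Final: 0.5225


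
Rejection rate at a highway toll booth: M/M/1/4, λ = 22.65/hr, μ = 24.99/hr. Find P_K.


ρ = λ/μ = 22.65/24.99 = 0.9064
P_K = (1−ρ)ρ^K/(1−ρ^(K+1)) = (0.09364·0.674851)/(1 − 0.611660)
= 0.063191/0.388340 = 0.162721

Final: 0.162721


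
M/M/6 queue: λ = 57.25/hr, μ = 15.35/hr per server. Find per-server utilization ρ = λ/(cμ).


ρ = λ/(cμ) = 57.25/(6·15.35) = 57.25/92.10 = 0.6216

Final: 0.6216


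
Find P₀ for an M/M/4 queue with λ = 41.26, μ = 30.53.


a = λ/μ = 41.26/30.53 = 1.3515; ρ = a/c = 0.3379
Σ_{k=0}^{3} a^k/k! (terms k=0..3) = 1.00000 + 1.35146 + 0.91322 + 0.41139 = 3.67607
Tail: a^4/(4!(1−ρ)) = 3.33587/(24·0.6621) = 0.20992
P₀ = 1/(3.67607 + 0.20992) = 1/3.88599 = 0.257335

Final: 0.257335


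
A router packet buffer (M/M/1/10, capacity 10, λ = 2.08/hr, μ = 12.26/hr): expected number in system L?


ρ = 2.08/12.26 = 0.1697
L = ρ[1 − (K+1)ρ^K + Kρ^(K+1)] / [(1−ρ)(1−ρ^(K+1))]
Numerator: 0.1697·(1 − 11·0.00000001976 + 10·0.000000003352) = 0.169657
Denominator: (0.8303)·(1.000000) = 0.830343
L = 0.169657/0.830343 = 0.2043

Final: 0.2043


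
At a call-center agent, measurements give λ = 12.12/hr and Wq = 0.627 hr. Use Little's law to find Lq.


Lq = λWq = 12.12·0.627 = 7.5992

Final: 7.5992


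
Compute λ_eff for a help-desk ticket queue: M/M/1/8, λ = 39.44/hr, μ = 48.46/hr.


ρ = 0.8139; P_K = (1−ρ)ρ^8/(1−ρ^9) = 0.042487
λ_eff = λ(1 − P_K) = 39.44·(1 − 0.042487) = 39.44·0.957513 = 37.7643 /hr

Final: 37.7643 /hr


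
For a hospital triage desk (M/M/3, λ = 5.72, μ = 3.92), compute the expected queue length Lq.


a = λ/μ = 1.4592; ρ = a/3 = 0.4864
P₀ = 0.220653
Lq = P₀·a^c·ρ / (c!·(1−ρ)²) = 0.220653·3.10692·0.4864/(6·0.26379)
= 0.21068

Final: 0.21068


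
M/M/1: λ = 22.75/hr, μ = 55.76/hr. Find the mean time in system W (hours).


W = 1/(μ−λ) = 1/(55.76 − 22.75) = 1/33.01 = 0.03029 hr

Final: 0.03029 hr


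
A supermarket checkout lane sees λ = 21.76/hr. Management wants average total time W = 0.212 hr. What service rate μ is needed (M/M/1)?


W = 1/(μ−λ) ⇒ μ − λ = 1/W = 1/0.212 = 4.7170
μ = λ + 1/W = 21.76 + 4.7170 = 26.4770 per hr

Final: 26.4770 /hr
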